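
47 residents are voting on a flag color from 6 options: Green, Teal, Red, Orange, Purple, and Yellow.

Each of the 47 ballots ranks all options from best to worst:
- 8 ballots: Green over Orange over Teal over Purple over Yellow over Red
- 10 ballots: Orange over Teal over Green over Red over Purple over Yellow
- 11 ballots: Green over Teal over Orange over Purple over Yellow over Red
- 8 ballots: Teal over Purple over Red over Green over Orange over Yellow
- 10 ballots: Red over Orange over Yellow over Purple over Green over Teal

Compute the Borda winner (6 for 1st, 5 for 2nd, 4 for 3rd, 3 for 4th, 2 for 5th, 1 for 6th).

Orange

Green: 8×6 + 10×4 + 11×6 + 8×3 + 10×2 = 198
Teal: 8×4 + 10×5 + 11×5 + 8×6 + 10×1 = 195
Red: 8×1 + 10×3 + 11×1 + 8×4 + 10×6 = 141
Orange: 8×5 + 10×6 + 11×4 + 8×2 + 10×5 = 210
Purple: 8×3 + 10×2 + 11×3 + 8×5 + 10×3 = 147
Yellow: 8×2 + 10×1 + 11×2 + 8×1 + 10×4 = 96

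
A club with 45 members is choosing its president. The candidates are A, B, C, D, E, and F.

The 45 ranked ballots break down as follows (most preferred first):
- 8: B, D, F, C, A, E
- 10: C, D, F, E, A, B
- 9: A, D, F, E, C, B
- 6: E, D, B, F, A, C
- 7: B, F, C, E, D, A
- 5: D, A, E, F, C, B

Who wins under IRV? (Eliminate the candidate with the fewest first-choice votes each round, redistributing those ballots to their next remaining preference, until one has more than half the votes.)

Round 1: A 9, B 15, C 10, D 5, E 6, F 0. F eliminated.
Round 2: A 9, B 15, C 10, D 5, E 6. D eliminated.
Round 3: A 14, B 15, C 10, E 6. E eliminated.
Round 4: A 14, B 21, C 10. C eliminated.
Round 5: A 24, B 21. A has a majority (≥23).

A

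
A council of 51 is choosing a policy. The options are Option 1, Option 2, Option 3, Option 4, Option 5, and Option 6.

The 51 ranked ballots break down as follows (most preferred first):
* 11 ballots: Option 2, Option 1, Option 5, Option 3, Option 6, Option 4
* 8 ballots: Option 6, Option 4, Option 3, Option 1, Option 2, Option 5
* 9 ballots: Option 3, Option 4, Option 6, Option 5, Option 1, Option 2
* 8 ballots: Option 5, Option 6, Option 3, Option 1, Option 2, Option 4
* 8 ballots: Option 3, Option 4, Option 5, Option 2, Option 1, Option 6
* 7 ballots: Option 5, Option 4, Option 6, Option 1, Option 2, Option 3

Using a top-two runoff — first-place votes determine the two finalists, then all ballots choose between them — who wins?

Round 1 first-place votes: Option 1 0, Option 2 11, Option 3 17, Option 4 0, Option 5 15, Option 6 8. Option 3 and Option 5 advance.
Runoff: Option 3 is ranked above Option 5 on 25 ballots, Option 5 above Option 3 on 26.

Option 5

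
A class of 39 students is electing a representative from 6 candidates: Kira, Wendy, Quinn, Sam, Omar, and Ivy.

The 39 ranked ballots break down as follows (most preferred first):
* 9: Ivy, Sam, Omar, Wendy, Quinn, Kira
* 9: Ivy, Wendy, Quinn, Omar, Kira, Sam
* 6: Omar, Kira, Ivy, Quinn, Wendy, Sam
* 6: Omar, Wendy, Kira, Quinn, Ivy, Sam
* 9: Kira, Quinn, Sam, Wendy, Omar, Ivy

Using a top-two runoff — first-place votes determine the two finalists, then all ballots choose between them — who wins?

Omar

Round 1 first-place votes: Kira 9, Wendy 0, Quinn 0, Sam 0, Omar 12, Ivy 18. Ivy and Omar advance.
Runoff: Ivy is ranked above Omar on 18 ballots, Omar above Ivy on 21.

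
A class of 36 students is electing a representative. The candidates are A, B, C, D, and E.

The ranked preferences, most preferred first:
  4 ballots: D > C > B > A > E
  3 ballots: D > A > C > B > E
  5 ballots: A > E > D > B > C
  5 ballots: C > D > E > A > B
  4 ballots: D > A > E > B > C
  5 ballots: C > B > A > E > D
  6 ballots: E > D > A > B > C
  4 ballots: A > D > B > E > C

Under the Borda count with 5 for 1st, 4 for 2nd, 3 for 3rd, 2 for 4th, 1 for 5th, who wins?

A: 4×2 + 3×4 + 5×5 + 5×2 + 4×4 + 5×3 + 6×3 + 4×5 = 124
B: 4×3 + 3×2 + 5×2 + 5×1 + 4×2 + 5×4 + 6×2 + 4×3 = 85
C: 4×4 + 3×3 + 5×1 + 5×5 + 4×1 + 5×5 + 6×1 + 4×1 = 94
D: 4×5 + 3×5 + 5×3 + 5×4 + 4×5 + 5×1 + 6×4 + 4×4 = 135
E: 4×1 + 3×1 + 5×4 + 5×3 + 4×3 + 5×2 + 6×5 + 4×2 = 102

D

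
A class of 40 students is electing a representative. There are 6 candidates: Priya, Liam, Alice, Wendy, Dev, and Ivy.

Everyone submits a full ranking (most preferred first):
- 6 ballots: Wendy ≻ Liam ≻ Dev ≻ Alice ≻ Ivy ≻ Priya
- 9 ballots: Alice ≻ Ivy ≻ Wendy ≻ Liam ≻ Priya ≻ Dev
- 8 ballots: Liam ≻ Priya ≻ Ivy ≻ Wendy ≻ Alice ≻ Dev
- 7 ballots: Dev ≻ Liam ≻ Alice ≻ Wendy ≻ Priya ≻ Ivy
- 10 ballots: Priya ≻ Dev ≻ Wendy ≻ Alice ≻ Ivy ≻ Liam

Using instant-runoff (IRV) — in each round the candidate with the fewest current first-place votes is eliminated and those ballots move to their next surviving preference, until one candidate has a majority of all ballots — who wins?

Liam

Round 1: Priya 10, Liam 8, Alice 9, Wendy 6, Dev 7, Ivy 0. Ivy eliminated.
Round 2: Priya 10, Liam 8, Alice 9, Wendy 6, Dev 7. Wendy eliminated.
Round 3: Priya 10, Liam 14, Alice 9, Dev 7. Dev eliminated.
Round 4: Priya 10, Liam 21, Alice 9. Liam has a majority (≥21).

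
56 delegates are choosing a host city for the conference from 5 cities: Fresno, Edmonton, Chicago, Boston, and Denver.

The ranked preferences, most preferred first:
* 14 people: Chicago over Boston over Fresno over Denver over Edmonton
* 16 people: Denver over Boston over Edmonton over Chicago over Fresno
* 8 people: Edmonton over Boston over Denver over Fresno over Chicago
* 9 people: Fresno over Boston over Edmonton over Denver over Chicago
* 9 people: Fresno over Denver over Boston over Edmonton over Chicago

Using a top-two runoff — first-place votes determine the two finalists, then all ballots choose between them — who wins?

Round 1 first-place votes: Fresno 18, Edmonton 8, Chicago 14, Boston 0, Denver 16. Fresno and Denver advance.
Runoff: Fresno is ranked above Denver on 32 ballots, Denver above Fresno on 24.

Fresno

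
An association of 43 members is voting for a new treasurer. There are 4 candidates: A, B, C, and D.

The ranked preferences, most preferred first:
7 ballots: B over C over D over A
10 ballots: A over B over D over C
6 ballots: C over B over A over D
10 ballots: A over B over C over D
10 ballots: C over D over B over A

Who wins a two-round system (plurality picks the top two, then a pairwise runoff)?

C

Round 1 first-place votes: A 20, B 7, C 16, D 0. A and C advance.
Runoff: A is ranked above C on 20 ballots, C above A on 23.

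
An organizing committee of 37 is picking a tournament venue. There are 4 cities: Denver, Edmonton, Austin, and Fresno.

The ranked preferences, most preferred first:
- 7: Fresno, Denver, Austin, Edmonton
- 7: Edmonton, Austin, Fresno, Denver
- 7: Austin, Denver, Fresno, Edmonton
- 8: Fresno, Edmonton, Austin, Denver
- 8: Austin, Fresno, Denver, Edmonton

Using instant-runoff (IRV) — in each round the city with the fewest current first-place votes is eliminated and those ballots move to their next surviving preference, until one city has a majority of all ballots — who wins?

Round 1: Denver 0, Edmonton 7, Austin 15, Fresno 15. Denver eliminated.
Round 2: Edmonton 7, Austin 15, Fresno 15. Edmonton eliminated.
Round 3: Austin 22, Fresno 15. Austin has a majority (≥19).

Austin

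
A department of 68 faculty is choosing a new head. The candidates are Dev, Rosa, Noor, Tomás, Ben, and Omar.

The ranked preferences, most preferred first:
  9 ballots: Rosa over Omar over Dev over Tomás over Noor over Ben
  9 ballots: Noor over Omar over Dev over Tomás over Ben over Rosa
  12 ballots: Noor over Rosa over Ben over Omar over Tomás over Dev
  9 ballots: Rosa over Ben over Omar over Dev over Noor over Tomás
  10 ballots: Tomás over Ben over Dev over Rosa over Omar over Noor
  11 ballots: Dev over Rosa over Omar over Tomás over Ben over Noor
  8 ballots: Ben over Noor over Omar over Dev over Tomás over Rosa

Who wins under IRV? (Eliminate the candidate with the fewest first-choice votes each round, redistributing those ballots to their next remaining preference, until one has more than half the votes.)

Round 1: Dev 11, Rosa 18, Noor 21, Tomás 10, Ben 8, Omar 0. Omar eliminated.
Round 2: Dev 11, Rosa 18, Noor 21, Tomás 10, Ben 8. Ben eliminated.
Round 3: Dev 11, Rosa 18, Noor 29, Tomás 10. Tomás eliminated.
Round 4: Dev 21, Rosa 18, Noor 29. Rosa eliminated.
Round 5: Dev 39, Noor 29. Dev has a majority (≥35).

Dev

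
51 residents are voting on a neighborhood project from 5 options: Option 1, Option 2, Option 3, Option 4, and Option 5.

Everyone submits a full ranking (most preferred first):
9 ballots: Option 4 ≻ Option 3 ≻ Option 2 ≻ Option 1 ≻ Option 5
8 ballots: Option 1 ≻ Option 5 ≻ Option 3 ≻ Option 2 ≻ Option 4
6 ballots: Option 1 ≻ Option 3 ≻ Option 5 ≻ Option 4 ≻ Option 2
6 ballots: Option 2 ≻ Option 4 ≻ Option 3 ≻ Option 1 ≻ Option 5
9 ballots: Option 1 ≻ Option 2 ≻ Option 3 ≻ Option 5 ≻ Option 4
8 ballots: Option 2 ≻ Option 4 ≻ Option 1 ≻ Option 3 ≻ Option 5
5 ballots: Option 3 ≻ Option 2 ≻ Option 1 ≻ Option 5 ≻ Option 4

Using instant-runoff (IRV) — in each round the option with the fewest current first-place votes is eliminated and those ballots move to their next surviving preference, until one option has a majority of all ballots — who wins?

Round 1: Option 1 23, Option 2 14, Option 3 5, Option 4 9, Option 5 0. Option 5 eliminated.
Round 2: Option 1 23, Option 2 14, Option 3 5, Option 4 9. Option 3 eliminated.
Round 3: Option 1 23, Option 2 19, Option 4 9. Option 4 eliminated.
Round 4: Option 1 23, Option 2 28. Option 2 has a majority (≥26).

Option 2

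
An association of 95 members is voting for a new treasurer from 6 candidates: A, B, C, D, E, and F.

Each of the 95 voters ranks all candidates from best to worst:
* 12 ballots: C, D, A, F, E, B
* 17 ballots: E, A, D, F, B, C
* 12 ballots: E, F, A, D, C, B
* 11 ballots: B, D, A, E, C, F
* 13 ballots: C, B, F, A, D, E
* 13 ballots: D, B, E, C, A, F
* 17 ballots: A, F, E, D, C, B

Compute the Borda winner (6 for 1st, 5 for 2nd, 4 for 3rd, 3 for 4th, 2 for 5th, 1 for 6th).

A

A: 12×4 + 17×5 + 12×4 + 11×4 + 13×3 + 13×2 + 17×6 = 392
B: 12×1 + 17×2 + 12×1 + 11×6 + 13×5 + 13×5 + 17×1 = 271
C: 12×6 + 17×1 + 12×2 + 11×2 + 13×6 + 13×3 + 17×2 = 286
D: 12×5 + 17×4 + 12×3 + 11×5 + 13×2 + 13×6 + 17×3 = 374
E: 12×2 + 17×6 + 12×6 + 11×3 + 13×1 + 13×4 + 17×4 = 364
F: 12×3 + 17×3 + 12×5 + 11×1 + 13×4 + 13×1 + 17×5 = 308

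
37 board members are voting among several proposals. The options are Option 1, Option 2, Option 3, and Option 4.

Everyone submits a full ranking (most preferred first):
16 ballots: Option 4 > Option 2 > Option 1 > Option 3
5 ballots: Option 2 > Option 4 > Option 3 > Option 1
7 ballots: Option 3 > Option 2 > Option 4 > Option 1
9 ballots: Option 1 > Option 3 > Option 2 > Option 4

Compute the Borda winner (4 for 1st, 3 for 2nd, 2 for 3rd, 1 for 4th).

Option 2

Option 1: 16×2 + 5×1 + 7×1 + 9×4 = 80
Option 2: 16×3 + 5×4 + 7×3 + 9×2 = 107
Option 3: 16×1 + 5×2 + 7×4 + 9×3 = 81
Option 4: 16×4 + 5×3 + 7×2 + 9×1 = 102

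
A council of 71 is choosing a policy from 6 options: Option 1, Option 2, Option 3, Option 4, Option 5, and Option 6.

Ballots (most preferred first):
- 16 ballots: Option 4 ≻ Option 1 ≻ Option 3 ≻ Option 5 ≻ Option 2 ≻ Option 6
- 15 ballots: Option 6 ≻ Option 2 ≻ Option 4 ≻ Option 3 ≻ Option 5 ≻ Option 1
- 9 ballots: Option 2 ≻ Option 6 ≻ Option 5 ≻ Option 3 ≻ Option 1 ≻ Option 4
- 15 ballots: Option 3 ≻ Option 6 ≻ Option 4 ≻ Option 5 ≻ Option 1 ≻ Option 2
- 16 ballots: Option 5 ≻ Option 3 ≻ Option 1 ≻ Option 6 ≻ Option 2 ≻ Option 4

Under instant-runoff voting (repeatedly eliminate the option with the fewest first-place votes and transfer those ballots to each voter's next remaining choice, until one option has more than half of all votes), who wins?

Option 6

Round 1: Option 1 0, Option 2 9, Option 3 15, Option 4 16, Option 5 16, Option 6 15. Option 1 eliminated.
Round 2: Option 2 9, Option 3 15, Option 4 16, Option 5 16, Option 6 15. Option 2 eliminated.
Round 3: Option 3 15, Option 4 16, Option 5 16, Option 6 24. Option 3 eliminated.
Round 4: Option 4 16, Option 5 16, Option 6 39. Option 6 has a majority (≥36).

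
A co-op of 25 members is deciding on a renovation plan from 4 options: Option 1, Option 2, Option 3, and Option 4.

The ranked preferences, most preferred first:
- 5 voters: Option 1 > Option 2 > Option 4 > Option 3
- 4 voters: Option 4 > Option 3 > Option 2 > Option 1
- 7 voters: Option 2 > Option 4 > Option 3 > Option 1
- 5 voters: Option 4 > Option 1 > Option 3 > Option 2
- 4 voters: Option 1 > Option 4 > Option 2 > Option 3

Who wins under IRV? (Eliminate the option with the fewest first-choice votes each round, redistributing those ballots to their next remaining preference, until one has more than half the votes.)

Round 1: Option 1 9, Option 2 7, Option 3 0, Option 4 9. Option 3 eliminated.
Round 2: Option 1 9, Option 2 7, Option 4 9. Option 2 eliminated.
Round 3: Option 1 9, Option 4 16. Option 4 has a majority (≥13).

Option 4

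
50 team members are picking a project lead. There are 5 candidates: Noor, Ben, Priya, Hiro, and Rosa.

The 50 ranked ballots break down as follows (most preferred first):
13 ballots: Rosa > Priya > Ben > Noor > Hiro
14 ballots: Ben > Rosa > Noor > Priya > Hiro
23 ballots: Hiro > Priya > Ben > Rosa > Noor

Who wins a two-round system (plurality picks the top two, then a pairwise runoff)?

Round 1 first-place votes: Noor 0, Ben 14, Priya 0, Hiro 23, Rosa 13. Hiro and Ben advance.
Runoff: Hiro is ranked above Ben on 23 ballots, Ben above Hiro on 27.

Ben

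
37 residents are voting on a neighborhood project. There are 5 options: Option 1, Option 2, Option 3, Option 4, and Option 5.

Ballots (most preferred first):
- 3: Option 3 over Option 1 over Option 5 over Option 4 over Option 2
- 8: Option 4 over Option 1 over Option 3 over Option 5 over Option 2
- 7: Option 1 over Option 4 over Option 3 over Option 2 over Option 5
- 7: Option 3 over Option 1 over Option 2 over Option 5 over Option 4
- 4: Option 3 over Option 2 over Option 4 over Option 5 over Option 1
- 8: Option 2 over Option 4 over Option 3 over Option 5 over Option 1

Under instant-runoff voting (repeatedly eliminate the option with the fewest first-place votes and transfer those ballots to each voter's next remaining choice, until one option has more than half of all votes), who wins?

Option 4

Round 1: Option 1 7, Option 2 8, Option 3 14, Option 4 8, Option 5 0. Option 5 eliminated.
Round 2: Option 1 7, Option 2 8, Option 3 14, Option 4 8. Option 1 eliminated.
Round 3: Option 2 8, Option 3 14, Option 4 15. Option 2 eliminated.
Round 4: Option 3 14, Option 4 23. Option 4 has a majority (≥19).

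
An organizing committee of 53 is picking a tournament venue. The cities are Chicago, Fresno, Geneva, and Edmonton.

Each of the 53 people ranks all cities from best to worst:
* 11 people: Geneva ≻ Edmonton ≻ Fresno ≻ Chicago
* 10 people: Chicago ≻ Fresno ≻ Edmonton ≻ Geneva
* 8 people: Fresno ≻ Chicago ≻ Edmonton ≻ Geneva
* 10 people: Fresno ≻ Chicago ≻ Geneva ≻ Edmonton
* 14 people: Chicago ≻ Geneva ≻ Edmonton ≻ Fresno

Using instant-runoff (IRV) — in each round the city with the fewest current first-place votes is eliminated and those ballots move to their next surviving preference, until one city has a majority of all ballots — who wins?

Round 1: Chicago 24, Fresno 18, Geneva 11, Edmonton 0. Edmonton eliminated.
Round 2: Chicago 24, Fresno 18, Geneva 11. Geneva eliminated.
Round 3: Chicago 24, Fresno 29. Fresno has a majority (≥27).

Fresno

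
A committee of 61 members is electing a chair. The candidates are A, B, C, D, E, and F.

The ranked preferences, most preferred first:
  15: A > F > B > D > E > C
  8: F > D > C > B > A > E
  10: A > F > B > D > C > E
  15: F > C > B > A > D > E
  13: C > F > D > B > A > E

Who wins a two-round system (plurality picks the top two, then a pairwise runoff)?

F

Round 1 first-place votes: A 25, B 0, C 13, D 0, E 0, F 23. A and F advance.
Runoff: A is ranked above F on 25 ballots, F above A on 36.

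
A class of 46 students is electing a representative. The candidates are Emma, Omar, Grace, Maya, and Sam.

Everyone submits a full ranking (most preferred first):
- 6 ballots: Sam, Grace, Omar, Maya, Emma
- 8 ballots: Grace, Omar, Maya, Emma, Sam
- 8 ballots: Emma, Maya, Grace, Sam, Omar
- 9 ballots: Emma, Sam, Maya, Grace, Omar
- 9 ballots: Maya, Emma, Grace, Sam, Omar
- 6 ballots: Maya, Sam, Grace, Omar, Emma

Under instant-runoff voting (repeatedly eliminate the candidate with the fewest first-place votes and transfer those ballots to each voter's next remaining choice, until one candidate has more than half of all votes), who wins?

Round 1: Emma 17, Omar 0, Grace 8, Maya 15, Sam 6. Omar eliminated.
Round 2: Emma 17, Grace 8, Maya 15, Sam 6. Sam eliminated.
Round 3: Emma 17, Grace 14, Maya 15. Grace eliminated.
Round 4: Emma 17, Maya 29. Maya has a majority (≥24).

Maya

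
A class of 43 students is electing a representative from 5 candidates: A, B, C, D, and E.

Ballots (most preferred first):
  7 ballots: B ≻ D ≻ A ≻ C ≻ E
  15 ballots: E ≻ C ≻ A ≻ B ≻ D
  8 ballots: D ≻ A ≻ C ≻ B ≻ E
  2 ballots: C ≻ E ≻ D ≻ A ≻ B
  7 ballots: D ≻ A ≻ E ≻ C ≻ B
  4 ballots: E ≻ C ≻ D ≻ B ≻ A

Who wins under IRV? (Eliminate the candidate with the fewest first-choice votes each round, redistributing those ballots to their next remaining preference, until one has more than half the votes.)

D

Round 1: A 0, B 7, C 2, D 15, E 19. A eliminated.
Round 2: B 7, C 2, D 15, E 19. C eliminated.
Round 3: B 7, D 15, E 21. B eliminated.
Round 4: D 22, E 21. D has a majority (≥22).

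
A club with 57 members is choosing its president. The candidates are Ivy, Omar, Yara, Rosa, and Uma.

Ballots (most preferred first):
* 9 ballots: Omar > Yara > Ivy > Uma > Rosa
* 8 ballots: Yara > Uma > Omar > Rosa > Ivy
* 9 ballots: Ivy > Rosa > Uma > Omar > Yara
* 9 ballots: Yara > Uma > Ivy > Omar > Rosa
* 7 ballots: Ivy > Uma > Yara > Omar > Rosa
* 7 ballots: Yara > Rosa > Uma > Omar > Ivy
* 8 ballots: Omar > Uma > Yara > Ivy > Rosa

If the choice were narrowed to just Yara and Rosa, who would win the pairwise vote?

Yara

Yara is ranked above Rosa on 48 ballots; Rosa above Yara on 9.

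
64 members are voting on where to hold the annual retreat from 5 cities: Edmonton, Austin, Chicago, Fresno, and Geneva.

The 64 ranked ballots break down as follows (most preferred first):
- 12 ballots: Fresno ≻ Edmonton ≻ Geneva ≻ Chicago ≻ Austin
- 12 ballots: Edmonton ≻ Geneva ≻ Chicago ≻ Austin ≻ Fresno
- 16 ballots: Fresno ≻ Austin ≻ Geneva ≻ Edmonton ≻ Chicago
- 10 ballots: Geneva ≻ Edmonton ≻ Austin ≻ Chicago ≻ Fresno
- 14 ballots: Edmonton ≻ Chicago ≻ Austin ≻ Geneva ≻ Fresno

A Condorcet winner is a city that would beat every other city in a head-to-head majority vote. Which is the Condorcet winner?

Edmonton

Edmonton vs Austin: 48–16
Edmonton vs Chicago: 64–0
Edmonton vs Fresno: 36–28
Edmonton vs Geneva: 38–26
Edmonton beats every other city.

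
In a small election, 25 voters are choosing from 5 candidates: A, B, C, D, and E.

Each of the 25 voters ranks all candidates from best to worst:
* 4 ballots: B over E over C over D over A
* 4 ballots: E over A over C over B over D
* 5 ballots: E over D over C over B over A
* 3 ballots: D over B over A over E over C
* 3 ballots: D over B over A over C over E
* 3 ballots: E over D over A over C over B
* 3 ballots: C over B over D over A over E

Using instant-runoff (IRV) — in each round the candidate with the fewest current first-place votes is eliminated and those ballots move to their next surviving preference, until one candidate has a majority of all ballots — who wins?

B

Round 1: A 0, B 4, C 3, D 6, E 12. A eliminated.
Round 2: B 4, C 3, D 6, E 12. C eliminated.
Round 3: B 7, D 6, E 12. D eliminated.
Round 4: B 13, E 12. B has a majority (≥13).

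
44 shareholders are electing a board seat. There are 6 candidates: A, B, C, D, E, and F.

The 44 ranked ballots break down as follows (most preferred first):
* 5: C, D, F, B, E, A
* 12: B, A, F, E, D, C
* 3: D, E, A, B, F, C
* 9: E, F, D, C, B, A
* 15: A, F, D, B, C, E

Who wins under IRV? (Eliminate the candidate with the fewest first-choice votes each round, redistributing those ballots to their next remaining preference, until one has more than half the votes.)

B

Round 1: A 15, B 12, C 5, D 3, E 9, F 0. F eliminated.
Round 2: A 15, B 12, C 5, D 3, E 9. D eliminated.
Round 3: A 15, B 12, C 5, E 12. C eliminated.
Round 4: A 15, B 17, E 12. E eliminated.
Round 5: A 18, B 26. B has a majority (≥23).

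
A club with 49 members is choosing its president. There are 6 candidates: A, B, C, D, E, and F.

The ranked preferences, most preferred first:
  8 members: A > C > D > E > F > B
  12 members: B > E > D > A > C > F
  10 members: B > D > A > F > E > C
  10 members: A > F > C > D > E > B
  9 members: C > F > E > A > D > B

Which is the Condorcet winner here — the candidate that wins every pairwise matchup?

A vs B: 27–22
A vs C: 40–9
A vs D: 27–22
A vs E: 28–21
A vs F: 40–9
A beats every other candidate.

A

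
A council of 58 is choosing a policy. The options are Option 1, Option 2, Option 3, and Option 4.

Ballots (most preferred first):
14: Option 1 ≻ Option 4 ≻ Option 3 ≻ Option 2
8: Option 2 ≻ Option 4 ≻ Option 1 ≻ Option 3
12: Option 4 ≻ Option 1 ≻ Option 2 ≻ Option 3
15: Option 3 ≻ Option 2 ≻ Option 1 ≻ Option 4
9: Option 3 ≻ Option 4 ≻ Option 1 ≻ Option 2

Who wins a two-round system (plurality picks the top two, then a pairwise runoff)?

Option 1

Round 1 first-place votes: Option 1 14, Option 2 8, Option 3 24, Option 4 12. Option 3 and Option 1 advance.
Runoff: Option 3 is ranked above Option 1 on 24 ballots, Option 1 above Option 3 on 34.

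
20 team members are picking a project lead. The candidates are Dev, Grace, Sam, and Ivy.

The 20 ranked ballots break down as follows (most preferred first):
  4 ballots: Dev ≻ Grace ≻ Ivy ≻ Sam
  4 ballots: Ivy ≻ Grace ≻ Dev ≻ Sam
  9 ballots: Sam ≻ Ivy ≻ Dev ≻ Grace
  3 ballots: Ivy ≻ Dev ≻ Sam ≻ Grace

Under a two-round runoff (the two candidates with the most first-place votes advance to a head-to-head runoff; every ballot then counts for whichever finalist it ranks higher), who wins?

Ivy

Round 1 first-place votes: Dev 4, Grace 0, Sam 9, Ivy 7. Sam and Ivy advance.
Runoff: Sam is ranked above Ivy on 9 ballots, Ivy above Sam on 11.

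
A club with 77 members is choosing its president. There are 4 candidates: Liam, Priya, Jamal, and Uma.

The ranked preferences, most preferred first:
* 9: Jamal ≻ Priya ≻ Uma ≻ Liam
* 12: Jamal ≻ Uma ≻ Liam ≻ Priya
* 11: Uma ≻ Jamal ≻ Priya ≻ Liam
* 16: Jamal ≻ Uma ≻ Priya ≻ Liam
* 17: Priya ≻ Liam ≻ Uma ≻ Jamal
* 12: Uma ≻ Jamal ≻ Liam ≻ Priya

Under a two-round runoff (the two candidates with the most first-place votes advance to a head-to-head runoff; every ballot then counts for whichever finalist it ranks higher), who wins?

Uma

Round 1 first-place votes: Liam 0, Priya 17, Jamal 37, Uma 23. Jamal and Uma advance.
Runoff: Jamal is ranked above Uma on 37 ballots, Uma above Jamal on 40.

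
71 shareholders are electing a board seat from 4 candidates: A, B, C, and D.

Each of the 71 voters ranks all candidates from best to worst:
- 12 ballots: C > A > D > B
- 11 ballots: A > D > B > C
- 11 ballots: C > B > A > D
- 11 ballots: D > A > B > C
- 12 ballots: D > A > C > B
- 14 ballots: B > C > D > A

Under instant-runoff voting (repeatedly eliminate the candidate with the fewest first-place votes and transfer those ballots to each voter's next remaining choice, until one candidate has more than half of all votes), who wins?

C

Round 1: A 11, B 14, C 23, D 23. A eliminated.
Round 2: B 14, C 23, D 34. B eliminated.
Round 3: C 37, D 34. C has a majority (≥36).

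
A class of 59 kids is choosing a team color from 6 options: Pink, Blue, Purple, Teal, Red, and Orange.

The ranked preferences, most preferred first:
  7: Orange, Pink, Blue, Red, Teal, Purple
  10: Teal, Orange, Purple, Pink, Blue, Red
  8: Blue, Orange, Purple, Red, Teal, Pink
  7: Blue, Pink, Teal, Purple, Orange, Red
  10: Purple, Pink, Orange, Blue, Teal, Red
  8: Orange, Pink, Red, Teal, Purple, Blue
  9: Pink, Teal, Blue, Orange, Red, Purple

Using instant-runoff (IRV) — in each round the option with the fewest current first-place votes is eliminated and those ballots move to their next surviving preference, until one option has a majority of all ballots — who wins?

Round 1: Pink 9, Blue 15, Purple 10, Teal 10, Red 0, Orange 15. Red eliminated.
Round 2: Pink 9, Blue 15, Purple 10, Teal 10, Orange 15. Pink eliminated.
Round 3: Blue 15, Purple 10, Teal 19, Orange 15. Purple eliminated.
Round 4: Blue 15, Teal 19, Orange 25. Blue eliminated.
Round 5: Teal 26, Orange 33. Orange has a majority (≥30).

Orange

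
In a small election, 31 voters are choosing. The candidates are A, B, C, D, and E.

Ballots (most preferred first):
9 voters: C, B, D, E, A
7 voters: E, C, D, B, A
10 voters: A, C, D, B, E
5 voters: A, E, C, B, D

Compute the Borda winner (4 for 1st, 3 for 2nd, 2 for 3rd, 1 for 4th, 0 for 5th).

C

A: 9×0 + 7×0 + 10×4 + 5×4 = 60
B: 9×3 + 7×1 + 10×1 + 5×1 = 49
C: 9×4 + 7×3 + 10×3 + 5×2 = 97
D: 9×2 + 7×2 + 10×2 + 5×0 = 52
E: 9×1 + 7×4 + 10×0 + 5×3 = 52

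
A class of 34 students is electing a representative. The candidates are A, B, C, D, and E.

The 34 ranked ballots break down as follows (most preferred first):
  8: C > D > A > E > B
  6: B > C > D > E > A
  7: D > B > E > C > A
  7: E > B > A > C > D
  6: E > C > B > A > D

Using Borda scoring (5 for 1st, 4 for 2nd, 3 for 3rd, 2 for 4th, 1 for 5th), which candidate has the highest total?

A: 8×3 + 6×1 + 7×1 + 7×3 + 6×2 = 70
B: 8×1 + 6×5 + 7×4 + 7×4 + 6×3 = 112
C: 8×5 + 6×4 + 7×2 + 7×2 + 6×4 = 116
D: 8×4 + 6×3 + 7×5 + 7×1 + 6×1 = 98
E: 8×2 + 6×2 + 7×3 + 7×5 + 6×5 = 114

C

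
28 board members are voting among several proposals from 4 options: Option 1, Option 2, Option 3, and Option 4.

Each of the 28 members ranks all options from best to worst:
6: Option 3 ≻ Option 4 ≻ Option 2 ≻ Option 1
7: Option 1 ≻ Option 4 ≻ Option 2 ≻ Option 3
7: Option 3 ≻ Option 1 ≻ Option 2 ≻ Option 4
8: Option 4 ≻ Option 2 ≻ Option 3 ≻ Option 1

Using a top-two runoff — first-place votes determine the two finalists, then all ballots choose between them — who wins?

Round 1 first-place votes: Option 1 7, Option 2 0, Option 3 13, Option 4 8. Option 3 and Option 4 advance.
Runoff: Option 3 is ranked above Option 4 on 13 ballots, Option 4 above Option 3 on 15.

Option 4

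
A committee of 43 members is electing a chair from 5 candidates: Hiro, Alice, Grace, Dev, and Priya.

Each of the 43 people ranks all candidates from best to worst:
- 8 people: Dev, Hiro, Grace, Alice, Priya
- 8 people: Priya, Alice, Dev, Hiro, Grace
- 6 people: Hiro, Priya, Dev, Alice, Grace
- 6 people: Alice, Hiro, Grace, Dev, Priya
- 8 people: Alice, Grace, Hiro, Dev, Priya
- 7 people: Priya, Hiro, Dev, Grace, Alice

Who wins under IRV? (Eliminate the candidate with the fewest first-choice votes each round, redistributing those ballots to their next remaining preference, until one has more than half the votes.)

Round 1: Hiro 6, Alice 14, Grace 0, Dev 8, Priya 15. Grace eliminated.
Round 2: Hiro 6, Alice 14, Dev 8, Priya 15. Hiro eliminated.
Round 3: Alice 14, Dev 8, Priya 21. Dev eliminated.
Round 4: Alice 22, Priya 21. Alice has a majority (≥22).

Alice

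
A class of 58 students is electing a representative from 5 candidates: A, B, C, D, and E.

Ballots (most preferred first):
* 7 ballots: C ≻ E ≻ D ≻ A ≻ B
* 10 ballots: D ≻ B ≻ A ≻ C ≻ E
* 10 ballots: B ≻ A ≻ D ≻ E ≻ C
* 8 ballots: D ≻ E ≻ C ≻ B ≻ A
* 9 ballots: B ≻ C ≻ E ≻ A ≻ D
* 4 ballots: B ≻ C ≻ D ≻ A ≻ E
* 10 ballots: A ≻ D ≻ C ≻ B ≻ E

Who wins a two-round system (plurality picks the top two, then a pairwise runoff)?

Round 1 first-place votes: A 10, B 23, C 7, D 18, E 0. B and D advance.
Runoff: B is ranked above D on 23 ballots, D above B on 35.

D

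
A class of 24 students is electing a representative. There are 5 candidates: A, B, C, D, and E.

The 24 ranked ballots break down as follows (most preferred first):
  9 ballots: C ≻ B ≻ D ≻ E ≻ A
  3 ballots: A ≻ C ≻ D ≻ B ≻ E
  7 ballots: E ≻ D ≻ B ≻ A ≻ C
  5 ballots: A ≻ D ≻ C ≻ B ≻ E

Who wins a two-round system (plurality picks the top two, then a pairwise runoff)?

A

Round 1 first-place votes: A 8, B 0, C 9, D 0, E 7. C and A advance.
Runoff: C is ranked above A on 9 ballots, A above C on 15.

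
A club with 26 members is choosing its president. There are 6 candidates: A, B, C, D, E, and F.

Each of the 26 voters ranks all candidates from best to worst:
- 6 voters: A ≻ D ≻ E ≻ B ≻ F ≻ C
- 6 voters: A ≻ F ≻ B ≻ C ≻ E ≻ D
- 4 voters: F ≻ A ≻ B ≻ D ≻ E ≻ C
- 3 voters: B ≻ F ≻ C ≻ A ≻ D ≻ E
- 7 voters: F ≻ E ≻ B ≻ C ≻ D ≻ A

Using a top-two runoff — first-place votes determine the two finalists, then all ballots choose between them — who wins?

F

Round 1 first-place votes: A 12, B 3, C 0, D 0, E 0, F 11. A and F advance.
Runoff: A is ranked above F on 12 ballots, F above A on 14.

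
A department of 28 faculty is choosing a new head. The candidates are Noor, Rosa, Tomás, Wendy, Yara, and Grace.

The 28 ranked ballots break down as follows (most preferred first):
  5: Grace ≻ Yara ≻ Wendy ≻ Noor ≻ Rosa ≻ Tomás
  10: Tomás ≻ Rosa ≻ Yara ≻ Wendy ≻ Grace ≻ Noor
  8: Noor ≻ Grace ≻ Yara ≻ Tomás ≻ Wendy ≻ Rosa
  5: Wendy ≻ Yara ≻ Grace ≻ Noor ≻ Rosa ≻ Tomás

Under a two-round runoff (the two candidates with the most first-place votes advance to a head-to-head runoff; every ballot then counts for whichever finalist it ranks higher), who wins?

Noor

Round 1 first-place votes: Noor 8, Rosa 0, Tomás 10, Wendy 5, Yara 0, Grace 5. Tomás and Noor advance.
Runoff: Tomás is ranked above Noor on 10 ballots, Noor above Tomás on 18.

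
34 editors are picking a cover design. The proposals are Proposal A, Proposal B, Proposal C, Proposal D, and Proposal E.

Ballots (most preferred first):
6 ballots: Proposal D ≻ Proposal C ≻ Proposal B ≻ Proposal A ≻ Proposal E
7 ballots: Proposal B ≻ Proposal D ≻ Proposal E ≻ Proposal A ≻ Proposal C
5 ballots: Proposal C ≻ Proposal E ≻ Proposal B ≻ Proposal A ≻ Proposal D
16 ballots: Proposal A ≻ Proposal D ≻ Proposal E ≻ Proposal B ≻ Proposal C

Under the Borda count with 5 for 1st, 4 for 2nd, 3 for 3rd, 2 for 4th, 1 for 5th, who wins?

Proposal A: 6×2 + 7×2 + 5×2 + 16×5 = 116
Proposal B: 6×3 + 7×5 + 5×3 + 16×2 = 100
Proposal C: 6×4 + 7×1 + 5×5 + 16×1 = 72
Proposal D: 6×5 + 7×4 + 5×1 + 16×4 = 127
Proposal E: 6×1 + 7×3 + 5×4 + 16×3 = 95

Proposal D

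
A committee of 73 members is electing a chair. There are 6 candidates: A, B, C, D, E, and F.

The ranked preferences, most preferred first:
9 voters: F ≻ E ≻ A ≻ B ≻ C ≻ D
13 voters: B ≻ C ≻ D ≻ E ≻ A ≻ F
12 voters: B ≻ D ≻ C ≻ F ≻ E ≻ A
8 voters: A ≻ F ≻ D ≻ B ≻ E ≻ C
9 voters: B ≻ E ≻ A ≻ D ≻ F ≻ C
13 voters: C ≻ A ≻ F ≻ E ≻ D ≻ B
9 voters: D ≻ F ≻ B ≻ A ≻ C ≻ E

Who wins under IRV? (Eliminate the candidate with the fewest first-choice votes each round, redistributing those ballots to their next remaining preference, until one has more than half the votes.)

F

Round 1: A 8, B 34, C 13, D 9, E 0, F 9. E eliminated.
Round 2: A 8, B 34, C 13, D 9, F 9. A eliminated.
Round 3: B 34, C 13, D 9, F 17. D eliminated.
Round 4: B 34, C 13, F 26. C eliminated.
Round 5: B 34, F 39. F has a majority (≥37).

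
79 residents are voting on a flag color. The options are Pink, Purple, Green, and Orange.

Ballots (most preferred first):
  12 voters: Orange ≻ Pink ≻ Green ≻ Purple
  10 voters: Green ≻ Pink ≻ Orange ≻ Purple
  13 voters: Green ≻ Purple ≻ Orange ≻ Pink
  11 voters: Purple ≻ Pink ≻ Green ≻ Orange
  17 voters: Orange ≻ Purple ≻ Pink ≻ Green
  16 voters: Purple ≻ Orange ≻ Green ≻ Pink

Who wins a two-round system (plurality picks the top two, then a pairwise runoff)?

Round 1 first-place votes: Pink 0, Purple 27, Green 23, Orange 29. Orange and Purple advance.
Runoff: Orange is ranked above Purple on 39 ballots, Purple above Orange on 40.

Purple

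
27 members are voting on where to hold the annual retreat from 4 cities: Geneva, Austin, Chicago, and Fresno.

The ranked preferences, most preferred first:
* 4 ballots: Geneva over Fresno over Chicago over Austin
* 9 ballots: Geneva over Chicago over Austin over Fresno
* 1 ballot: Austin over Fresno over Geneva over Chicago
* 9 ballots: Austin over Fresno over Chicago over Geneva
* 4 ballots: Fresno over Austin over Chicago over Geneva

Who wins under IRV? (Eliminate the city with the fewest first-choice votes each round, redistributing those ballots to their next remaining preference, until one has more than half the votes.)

Austin

Round 1: Geneva 13, Austin 10, Chicago 0, Fresno 4. Chicago eliminated.
Round 2: Geneva 13, Austin 10, Fresno 4. Fresno eliminated.
Round 3: Geneva 13, Austin 14. Austin has a majority (≥14).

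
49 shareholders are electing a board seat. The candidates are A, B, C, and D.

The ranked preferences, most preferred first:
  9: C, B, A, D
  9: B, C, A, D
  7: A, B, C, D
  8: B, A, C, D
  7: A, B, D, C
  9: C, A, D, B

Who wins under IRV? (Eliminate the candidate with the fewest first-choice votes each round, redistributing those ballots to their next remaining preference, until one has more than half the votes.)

B

Round 1: A 14, B 17, C 18, D 0. D eliminated.
Round 2: A 14, B 17, C 18. A eliminated.
Round 3: B 31, C 18. B has a majority (≥25).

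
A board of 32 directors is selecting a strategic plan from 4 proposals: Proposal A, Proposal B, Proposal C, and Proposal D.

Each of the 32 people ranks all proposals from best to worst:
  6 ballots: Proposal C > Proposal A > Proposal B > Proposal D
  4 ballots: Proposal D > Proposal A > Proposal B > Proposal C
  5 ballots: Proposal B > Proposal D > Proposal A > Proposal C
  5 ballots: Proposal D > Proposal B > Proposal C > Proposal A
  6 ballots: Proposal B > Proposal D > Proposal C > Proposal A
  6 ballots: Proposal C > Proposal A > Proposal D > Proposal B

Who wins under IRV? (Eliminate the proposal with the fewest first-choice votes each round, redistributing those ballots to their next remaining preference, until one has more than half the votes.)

Proposal B

Round 1: Proposal A 0, Proposal B 11, Proposal C 12, Proposal D 9. Proposal A eliminated.
Round 2: Proposal B 11, Proposal C 12, Proposal D 9. Proposal D eliminated.
Round 3: Proposal B 20, Proposal C 12. Proposal B has a majority (≥17).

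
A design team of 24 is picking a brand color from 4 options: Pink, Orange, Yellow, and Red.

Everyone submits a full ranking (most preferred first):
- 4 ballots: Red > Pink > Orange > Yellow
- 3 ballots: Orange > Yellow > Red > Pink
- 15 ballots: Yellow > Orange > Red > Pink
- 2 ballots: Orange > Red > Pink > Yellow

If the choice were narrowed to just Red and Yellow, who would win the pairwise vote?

Red is ranked above Yellow on 6 ballots; Yellow above Red on 18.

Yellow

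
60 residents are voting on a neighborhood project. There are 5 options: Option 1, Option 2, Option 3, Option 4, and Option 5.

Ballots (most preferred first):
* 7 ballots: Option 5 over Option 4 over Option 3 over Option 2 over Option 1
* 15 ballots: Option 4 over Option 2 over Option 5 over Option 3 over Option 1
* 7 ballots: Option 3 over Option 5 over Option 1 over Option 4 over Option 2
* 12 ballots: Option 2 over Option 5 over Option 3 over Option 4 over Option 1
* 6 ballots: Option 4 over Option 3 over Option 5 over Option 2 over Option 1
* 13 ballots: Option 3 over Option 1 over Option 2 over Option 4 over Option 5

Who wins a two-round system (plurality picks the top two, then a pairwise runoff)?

Option 3

Round 1 first-place votes: Option 1 0, Option 2 12, Option 3 20, Option 4 21, Option 5 7. Option 4 and Option 3 advance.
Runoff: Option 4 is ranked above Option 3 on 28 ballots, Option 3 above Option 4 on 32.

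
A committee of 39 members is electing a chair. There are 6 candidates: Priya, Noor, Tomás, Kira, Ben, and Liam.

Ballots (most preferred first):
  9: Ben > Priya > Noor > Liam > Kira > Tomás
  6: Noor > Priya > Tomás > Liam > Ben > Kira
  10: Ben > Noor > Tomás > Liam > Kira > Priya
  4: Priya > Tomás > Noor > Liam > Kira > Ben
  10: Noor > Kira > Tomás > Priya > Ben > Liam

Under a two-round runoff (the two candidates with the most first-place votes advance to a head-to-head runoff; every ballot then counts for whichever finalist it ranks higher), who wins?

Round 1 first-place votes: Priya 4, Noor 16, Tomás 0, Kira 0, Ben 19, Liam 0. Ben and Noor advance.
Runoff: Ben is ranked above Noor on 19 ballots, Noor above Ben on 20.

Noor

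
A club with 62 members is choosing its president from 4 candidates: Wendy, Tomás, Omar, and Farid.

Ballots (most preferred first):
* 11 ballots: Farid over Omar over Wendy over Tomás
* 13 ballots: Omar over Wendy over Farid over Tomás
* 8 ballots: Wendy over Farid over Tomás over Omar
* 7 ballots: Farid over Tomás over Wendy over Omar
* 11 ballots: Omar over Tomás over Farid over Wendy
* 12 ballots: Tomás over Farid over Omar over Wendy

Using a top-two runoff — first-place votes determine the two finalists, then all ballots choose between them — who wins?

Farid

Round 1 first-place votes: Wendy 8, Tomás 12, Omar 24, Farid 18. Omar and Farid advance.
Runoff: Omar is ranked above Farid on 24 ballots, Farid above Omar on 38.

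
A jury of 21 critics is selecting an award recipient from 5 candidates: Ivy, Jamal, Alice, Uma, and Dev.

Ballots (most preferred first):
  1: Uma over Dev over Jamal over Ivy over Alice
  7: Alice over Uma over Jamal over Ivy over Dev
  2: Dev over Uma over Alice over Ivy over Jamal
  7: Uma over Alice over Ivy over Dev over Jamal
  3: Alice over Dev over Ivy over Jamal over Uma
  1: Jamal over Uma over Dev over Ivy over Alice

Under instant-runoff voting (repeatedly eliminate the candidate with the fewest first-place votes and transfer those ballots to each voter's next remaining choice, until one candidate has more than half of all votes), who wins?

Uma

Round 1: Ivy 0, Jamal 1, Alice 10, Uma 8, Dev 2. Ivy eliminated.
Round 2: Jamal 1, Alice 10, Uma 8, Dev 2. Jamal eliminated.
Round 3: Alice 10, Uma 9, Dev 2. Dev eliminated.
Round 4: Alice 10, Uma 11. Uma has a majority (≥11).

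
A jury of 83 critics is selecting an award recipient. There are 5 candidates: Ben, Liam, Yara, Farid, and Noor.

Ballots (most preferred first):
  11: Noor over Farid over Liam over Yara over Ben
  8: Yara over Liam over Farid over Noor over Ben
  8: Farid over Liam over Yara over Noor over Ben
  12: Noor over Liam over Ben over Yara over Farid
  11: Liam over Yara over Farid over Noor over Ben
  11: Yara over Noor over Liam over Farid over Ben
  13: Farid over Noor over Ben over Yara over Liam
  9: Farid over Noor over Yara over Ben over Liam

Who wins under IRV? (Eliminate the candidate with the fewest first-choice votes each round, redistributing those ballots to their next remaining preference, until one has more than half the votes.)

Yara

Round 1: Ben 0, Liam 11, Yara 19, Farid 30, Noor 23. Ben eliminated.
Round 2: Liam 11, Yara 19, Farid 30, Noor 23. Liam eliminated.
Round 3: Yara 30, Farid 30, Noor 23. Noor eliminated.
Round 4: Yara 42, Farid 41. Yara has a majority (≥42).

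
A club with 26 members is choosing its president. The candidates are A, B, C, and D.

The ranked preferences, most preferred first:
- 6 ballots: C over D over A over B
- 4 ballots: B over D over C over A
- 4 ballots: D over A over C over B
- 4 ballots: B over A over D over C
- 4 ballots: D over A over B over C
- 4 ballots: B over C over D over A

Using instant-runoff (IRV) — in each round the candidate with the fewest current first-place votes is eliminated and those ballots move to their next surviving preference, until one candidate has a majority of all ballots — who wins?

D

Round 1: A 0, B 12, C 6, D 8. A eliminated.
Round 2: B 12, C 6, D 8. C eliminated.
Round 3: B 12, D 14. D has a majority (≥14).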